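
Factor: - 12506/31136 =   -  2^( - 4) * 7^( - 1)*13^2 *37^1*139^( - 1) = - 6253/15568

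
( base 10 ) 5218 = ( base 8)12142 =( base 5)131333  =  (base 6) 40054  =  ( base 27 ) 747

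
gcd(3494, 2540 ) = 2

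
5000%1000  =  0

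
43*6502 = 279586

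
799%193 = 27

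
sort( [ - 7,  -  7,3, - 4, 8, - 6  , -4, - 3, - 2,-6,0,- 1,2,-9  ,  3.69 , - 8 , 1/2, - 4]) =[-9,-8, - 7,-7, - 6,-6, - 4,-4, -4 , -3,-2,-1,0, 1/2,2, 3,3.69  ,  8 ]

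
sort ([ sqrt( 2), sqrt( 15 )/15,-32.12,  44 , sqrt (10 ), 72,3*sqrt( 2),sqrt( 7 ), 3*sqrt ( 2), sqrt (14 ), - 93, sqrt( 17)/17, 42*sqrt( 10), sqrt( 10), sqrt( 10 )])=[ - 93, - 32.12, sqrt( 17)/17, sqrt(15) /15, sqrt (2 ),sqrt( 7 ),sqrt ( 10),  sqrt( 10 ),sqrt(10), sqrt( 14 ),3 * sqrt( 2), 3*sqrt(2),44, 72,42*sqrt (10 ) ] 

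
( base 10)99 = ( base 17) 5E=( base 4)1203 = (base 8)143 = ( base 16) 63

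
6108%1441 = 344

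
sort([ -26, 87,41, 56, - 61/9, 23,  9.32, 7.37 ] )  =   [ - 26,  -  61/9,7.37, 9.32,23,41, 56, 87 ]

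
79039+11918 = 90957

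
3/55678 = 3/55678 = 0.00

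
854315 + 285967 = 1140282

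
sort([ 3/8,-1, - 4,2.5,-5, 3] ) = [ - 5,-4, - 1, 3/8,  2.5, 3 ]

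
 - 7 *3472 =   -  24304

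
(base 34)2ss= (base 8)6334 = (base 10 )3292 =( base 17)B6B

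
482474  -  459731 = 22743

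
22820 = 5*4564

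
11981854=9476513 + 2505341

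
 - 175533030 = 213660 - 175746690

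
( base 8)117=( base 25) 34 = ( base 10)79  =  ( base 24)37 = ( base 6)211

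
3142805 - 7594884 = - 4452079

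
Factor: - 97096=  - 2^3  *53^1 * 229^1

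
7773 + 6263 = 14036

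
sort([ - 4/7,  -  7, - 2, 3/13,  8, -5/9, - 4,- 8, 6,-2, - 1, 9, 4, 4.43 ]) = [ - 8, - 7, -4 ,-2,  -  2, - 1, - 4/7, - 5/9, 3/13,4,4.43,6, 8, 9 ]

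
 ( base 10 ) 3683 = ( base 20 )943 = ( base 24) 69b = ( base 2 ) 111001100011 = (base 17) ccb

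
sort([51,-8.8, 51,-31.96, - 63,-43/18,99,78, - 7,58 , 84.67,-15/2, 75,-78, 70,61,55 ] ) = [ - 78,-63,  -  31.96,-8.8, - 15/2, - 7, - 43/18,51, 51 , 55,58,61 , 70,75,78, 84.67,  99 ] 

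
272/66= 136/33 = 4.12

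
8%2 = 0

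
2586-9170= - 6584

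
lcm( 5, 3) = 15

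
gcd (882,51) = 3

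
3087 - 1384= 1703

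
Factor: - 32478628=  - 2^2*7^1 * 13^1*89227^1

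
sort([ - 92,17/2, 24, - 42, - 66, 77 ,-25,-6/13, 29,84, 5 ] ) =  [  -  92, - 66, - 42, - 25,-6/13, 5, 17/2, 24,29,77, 84 ]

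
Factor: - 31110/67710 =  -17^1*37^( - 1 )= - 17/37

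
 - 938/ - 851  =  938/851 =1.10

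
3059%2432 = 627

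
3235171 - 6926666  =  -3691495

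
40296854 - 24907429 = 15389425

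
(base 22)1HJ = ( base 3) 1012111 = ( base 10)877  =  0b1101101101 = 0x36D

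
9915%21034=9915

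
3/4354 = 3/4354=0.00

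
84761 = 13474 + 71287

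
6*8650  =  51900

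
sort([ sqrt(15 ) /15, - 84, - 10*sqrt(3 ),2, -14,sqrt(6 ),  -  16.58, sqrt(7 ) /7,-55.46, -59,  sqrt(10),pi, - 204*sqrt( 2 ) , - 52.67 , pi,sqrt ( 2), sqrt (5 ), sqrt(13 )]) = [ - 204*sqrt( 2) ,- 84, - 59, - 55.46, - 52.67, - 10*sqrt(3), - 16.58, - 14,sqrt( 15)/15,sqrt(7 ) /7,sqrt(2),2, sqrt(5),sqrt(6 ),pi, pi , sqrt(10 ), sqrt(13 )] 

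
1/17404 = 1/17404 = 0.00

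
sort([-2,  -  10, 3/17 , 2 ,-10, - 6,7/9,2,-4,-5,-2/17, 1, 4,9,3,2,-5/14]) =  [ - 10, - 10, - 6, - 5, - 4, - 2,-5/14, - 2/17,3/17, 7/9,  1, 2,2 , 2,3,4,9] 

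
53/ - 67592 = - 1 + 67539/67592 = - 0.00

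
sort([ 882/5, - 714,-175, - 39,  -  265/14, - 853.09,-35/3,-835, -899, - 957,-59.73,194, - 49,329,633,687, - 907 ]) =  [ - 957, - 907,-899,  -  853.09, - 835,-714,-175, - 59.73, - 49 , - 39, - 265/14, -35/3, 882/5,194,329 , 633,  687]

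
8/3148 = 2/787= 0.00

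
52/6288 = 13/1572 = 0.01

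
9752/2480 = 1219/310 = 3.93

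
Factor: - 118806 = -2^1*3^1*19801^1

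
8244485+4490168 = 12734653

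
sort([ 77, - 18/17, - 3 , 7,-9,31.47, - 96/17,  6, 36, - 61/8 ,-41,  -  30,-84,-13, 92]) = [ - 84, - 41,-30, - 13, - 9, - 61/8 , - 96/17, - 3, - 18/17,6, 7,31.47, 36 , 77,92]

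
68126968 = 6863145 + 61263823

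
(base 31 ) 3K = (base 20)5d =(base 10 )113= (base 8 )161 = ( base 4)1301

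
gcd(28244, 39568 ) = 4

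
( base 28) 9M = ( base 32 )8I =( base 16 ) 112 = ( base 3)101011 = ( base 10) 274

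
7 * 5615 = 39305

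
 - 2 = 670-672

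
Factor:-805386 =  - 2^1*3^1 * 269^1*499^1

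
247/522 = 247/522 = 0.47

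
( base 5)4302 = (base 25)N2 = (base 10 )577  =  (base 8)1101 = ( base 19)1b7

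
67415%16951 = 16562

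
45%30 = 15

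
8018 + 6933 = 14951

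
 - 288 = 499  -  787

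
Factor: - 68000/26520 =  - 2^2*3^ ( - 1)*5^2*13^(  -  1)= - 100/39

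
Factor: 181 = 181^1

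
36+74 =110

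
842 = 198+644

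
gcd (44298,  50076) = 1926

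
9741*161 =1568301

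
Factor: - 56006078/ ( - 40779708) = 28003039/20389854 = 2^( - 1 )*3^(-1)*71^1*394409^1*3398309^( - 1)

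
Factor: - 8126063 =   -  11^1*179^1*4127^1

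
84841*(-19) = - 1611979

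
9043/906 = 9 + 889/906 = 9.98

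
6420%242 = 128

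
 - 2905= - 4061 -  - 1156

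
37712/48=2357/3 = 785.67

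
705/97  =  705/97=7.27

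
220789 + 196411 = 417200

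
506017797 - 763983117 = - 257965320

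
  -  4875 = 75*( - 65 ) 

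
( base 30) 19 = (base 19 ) 21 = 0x27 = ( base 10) 39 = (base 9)43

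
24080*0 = 0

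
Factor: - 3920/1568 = - 2^( -1)*5^1= - 5/2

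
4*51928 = 207712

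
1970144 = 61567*32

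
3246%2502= 744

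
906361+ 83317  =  989678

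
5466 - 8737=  -3271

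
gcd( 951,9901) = 1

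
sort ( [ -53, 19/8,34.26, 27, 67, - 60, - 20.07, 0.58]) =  [  -  60, - 53,-20.07, 0.58, 19/8,27, 34.26,67]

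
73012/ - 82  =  -36506/41 = - 890.39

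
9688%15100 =9688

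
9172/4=2293 = 2293.00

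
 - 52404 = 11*(  -  4764)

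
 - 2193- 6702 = - 8895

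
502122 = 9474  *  53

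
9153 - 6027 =3126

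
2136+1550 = 3686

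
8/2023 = 8/2023   =  0.00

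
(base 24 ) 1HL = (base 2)1111101101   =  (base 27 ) 1A6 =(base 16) 3ED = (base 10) 1005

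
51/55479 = 17/18493=0.00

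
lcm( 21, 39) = 273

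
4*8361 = 33444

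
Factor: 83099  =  23^1*3613^1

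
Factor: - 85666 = - 2^1*7^1*29^1*211^1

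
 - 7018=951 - 7969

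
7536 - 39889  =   - 32353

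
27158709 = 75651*359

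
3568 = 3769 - 201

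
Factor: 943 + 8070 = 9013^1 = 9013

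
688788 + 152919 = 841707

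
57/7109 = 57/7109 = 0.01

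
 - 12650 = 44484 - 57134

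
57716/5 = 57716/5 = 11543.20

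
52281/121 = 432 + 9/121=432.07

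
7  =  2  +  5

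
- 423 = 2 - 425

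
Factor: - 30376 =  - 2^3  *3797^1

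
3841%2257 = 1584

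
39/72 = 13/24 = 0.54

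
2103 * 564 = 1186092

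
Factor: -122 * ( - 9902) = 2^2 * 61^1*4951^1 = 1208044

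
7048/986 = 7 + 73/493 = 7.15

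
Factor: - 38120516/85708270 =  - 2^1*5^( - 1)*7^1 * 677^1*2011^1*8570827^( - 1) = - 19060258/42854135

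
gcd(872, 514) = 2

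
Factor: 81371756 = 2^2*19^1*1070681^1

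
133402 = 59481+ 73921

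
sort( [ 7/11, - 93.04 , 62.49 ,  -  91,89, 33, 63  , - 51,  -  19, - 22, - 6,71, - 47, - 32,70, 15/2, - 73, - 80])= [ - 93.04,- 91, - 80, - 73,-51 , - 47,  -  32,- 22, - 19, - 6,7/11,15/2,33,62.49,63, 70, 71, 89 ]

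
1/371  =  1/371   =  0.00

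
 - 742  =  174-916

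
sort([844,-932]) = [ - 932 , 844 ]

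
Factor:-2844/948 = -3^1 = - 3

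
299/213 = 1 + 86/213=1.40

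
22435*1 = 22435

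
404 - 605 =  - 201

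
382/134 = 2+57/67=2.85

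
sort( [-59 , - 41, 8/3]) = [ - 59,-41, 8/3]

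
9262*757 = 7011334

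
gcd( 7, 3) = 1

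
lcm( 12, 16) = 48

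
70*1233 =86310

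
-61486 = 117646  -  179132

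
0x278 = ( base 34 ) IK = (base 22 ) 16G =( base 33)J5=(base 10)632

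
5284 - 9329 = -4045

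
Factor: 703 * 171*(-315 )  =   - 37867095 =-3^4*5^1 *7^1*19^2*37^1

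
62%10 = 2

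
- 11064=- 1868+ -9196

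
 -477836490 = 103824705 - 581661195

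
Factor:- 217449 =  - 3^2*37^1*653^1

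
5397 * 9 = 48573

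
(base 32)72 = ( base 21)ag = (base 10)226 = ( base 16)E2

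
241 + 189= 430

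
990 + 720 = 1710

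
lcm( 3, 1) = 3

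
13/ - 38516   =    -  13/38516=-  0.00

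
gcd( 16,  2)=2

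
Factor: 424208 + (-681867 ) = -257659 = -19^1*71^1*191^1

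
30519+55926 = 86445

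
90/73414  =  45/36707 = 0.00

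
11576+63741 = 75317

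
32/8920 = 4/1115 = 0.00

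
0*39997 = 0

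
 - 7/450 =-7/450 = -0.02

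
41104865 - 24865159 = 16239706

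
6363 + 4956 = 11319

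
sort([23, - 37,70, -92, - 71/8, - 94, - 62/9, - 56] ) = [ - 94,-92, - 56 , - 37, - 71/8,-62/9,23,70] 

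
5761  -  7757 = - 1996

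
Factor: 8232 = 2^3*3^1*7^3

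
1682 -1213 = 469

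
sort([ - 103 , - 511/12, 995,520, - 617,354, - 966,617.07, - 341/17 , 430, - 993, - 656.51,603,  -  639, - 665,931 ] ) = [ - 993, - 966, - 665, - 656.51, - 639, - 617, - 103, - 511/12, - 341/17,354,430,520,603, 617.07,931,995] 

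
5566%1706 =448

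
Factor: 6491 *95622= 2^1 *3^1*6491^1*15937^1= 620682402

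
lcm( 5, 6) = 30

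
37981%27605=10376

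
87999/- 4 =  - 22000 + 1/4 = -21999.75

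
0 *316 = 0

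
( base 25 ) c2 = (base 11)255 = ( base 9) 365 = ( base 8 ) 456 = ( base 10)302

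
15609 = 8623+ 6986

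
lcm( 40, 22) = 440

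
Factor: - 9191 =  - 7^1*13^1*101^1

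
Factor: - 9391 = - 9391^1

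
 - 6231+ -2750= - 8981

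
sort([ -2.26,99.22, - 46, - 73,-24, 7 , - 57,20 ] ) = [ - 73,  -  57,- 46, - 24, - 2.26,7  ,  20,99.22]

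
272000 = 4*68000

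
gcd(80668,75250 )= 602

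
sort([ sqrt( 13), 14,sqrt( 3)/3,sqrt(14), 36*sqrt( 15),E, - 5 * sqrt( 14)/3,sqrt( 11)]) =[ - 5 * sqrt( 14)/3,  sqrt( 3) /3,E,sqrt(11), sqrt( 13),sqrt(14), 14,36*sqrt( 15 )]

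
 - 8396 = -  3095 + -5301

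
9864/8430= 1 + 239/1405=1.17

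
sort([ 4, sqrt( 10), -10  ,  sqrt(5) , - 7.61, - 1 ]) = [ - 10, - 7.61,-1,sqrt( 5 ), sqrt(10), 4]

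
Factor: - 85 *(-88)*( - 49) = -366520 = - 2^3 * 5^1 * 7^2*11^1*17^1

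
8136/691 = 8136/691 = 11.77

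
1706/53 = 1706/53=32.19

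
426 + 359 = 785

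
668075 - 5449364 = - 4781289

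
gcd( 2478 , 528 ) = 6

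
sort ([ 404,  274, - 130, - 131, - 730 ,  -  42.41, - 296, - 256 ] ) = [ - 730,-296, - 256,-131, - 130,- 42.41, 274, 404]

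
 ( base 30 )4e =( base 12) B2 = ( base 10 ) 134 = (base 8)206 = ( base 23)5J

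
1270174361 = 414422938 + 855751423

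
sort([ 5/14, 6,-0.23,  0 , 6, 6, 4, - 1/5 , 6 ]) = [ - 0.23, - 1/5, 0,5/14,4, 6, 6,6, 6]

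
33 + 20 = 53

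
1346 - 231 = 1115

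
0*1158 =0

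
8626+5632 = 14258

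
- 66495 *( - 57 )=3790215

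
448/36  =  112/9 = 12.44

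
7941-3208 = 4733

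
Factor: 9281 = 9281^1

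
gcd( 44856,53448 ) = 24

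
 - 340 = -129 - 211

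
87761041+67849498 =155610539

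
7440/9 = 2480/3  =  826.67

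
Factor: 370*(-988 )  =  -2^3*5^1*13^1*19^1*37^1  =  - 365560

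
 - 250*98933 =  - 24733250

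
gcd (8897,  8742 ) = 31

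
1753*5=8765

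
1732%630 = 472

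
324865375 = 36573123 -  - 288292252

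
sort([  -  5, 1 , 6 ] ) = [ - 5, 1,6] 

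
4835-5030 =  - 195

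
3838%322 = 296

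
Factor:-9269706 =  - 2^1*3^1*89^1*17359^1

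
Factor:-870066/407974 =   -  3^2 * 7^( - 2)*23^( - 1)*181^(-1 )*48337^1 = - 435033/203987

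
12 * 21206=254472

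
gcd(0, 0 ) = 0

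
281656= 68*4142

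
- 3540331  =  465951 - 4006282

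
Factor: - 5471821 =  - 433^1 *12637^1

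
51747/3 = 17249 = 17249.00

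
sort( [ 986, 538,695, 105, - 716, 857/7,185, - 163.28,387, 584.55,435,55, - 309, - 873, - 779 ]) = [ - 873, - 779 , - 716, - 309, - 163.28 , 55,105,857/7, 185,387,435,538,584.55,695,986 ] 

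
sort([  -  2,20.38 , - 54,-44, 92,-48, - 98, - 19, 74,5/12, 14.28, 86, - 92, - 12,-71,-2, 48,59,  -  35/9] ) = [ - 98,-92, - 71, - 54 ,-48,  -  44, - 19,-12,-35/9, - 2,-2,5/12,  14.28,20.38,48, 59 , 74,86,  92 ] 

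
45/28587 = 15/9529 =0.00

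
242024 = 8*30253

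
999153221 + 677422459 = 1676575680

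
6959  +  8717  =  15676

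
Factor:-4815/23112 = -2^(  -  3 ) *3^( - 1)*5^1=- 5/24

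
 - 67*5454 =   -  365418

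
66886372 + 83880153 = 150766525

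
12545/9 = 1393+ 8/9 = 1393.89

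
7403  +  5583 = 12986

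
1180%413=354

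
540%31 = 13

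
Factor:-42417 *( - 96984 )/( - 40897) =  - 4113770328/40897 = - 2^3*3^6*449^1*1571^1*40897^( - 1) 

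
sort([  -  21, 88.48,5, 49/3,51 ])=[ - 21,5,49/3,  51,88.48]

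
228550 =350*653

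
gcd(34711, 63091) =1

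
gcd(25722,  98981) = 1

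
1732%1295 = 437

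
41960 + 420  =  42380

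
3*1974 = 5922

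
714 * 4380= 3127320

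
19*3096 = 58824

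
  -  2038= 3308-5346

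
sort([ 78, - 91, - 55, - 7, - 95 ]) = [ - 95, - 91, - 55, - 7,78]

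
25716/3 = 8572 = 8572.00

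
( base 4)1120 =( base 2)1011000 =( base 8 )130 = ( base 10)88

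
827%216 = 179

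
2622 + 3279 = 5901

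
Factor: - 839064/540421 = - 2^3*3^1*7^( - 2)*41^(-1)*269^( - 1)*34961^1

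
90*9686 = 871740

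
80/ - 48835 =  - 16/9767 = - 0.00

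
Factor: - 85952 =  - 2^6*17^1 * 79^1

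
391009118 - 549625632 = - 158616514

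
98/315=14/45 =0.31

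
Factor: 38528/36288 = 86/81= 2^1*3^(-4)*43^1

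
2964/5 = 2964/5 = 592.80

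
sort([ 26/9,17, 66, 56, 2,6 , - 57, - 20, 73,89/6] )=[ - 57, - 20,2 , 26/9,6, 89/6,  17,56,66,73]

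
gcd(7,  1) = 1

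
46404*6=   278424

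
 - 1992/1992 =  - 1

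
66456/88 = 8307/11 = 755.18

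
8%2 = 0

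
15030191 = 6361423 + 8668768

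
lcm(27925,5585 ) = 27925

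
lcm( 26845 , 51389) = 1798615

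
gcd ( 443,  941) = 1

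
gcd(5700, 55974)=114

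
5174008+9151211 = 14325219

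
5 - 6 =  -1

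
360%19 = 18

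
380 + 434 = 814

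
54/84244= 27/42122=0.00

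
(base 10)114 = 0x72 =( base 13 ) 8a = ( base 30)3O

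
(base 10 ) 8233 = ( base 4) 2000221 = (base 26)C4H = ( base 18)1777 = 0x2029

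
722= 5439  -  4717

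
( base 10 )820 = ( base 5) 11240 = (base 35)NF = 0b1100110100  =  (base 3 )1010101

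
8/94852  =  2/23713 = 0.00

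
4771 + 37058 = 41829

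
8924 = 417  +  8507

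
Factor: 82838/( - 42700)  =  -2^( - 1 ) * 5^(- 2 )*97^1= -  97/50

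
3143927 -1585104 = 1558823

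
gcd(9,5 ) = 1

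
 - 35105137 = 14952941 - 50058078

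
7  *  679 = 4753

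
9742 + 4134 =13876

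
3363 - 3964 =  - 601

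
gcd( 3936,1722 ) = 246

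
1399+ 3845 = 5244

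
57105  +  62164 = 119269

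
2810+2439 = 5249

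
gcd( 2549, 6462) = 1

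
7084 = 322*22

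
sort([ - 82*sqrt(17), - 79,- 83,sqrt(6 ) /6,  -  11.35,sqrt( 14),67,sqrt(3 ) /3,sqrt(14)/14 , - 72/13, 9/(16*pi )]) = [-82*sqrt(17), - 83 , - 79,  -  11.35, - 72/13,  9/ (16* pi ),sqrt( 14) /14, sqrt( 6)/6, sqrt( 3) /3,sqrt( 14 ),67]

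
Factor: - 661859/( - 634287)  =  3^(-1 )*11^1 * 17^(-1 )*12437^( - 1 )*60169^1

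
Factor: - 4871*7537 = - 4871^1* 7537^1  =  - 36712727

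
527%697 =527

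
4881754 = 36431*134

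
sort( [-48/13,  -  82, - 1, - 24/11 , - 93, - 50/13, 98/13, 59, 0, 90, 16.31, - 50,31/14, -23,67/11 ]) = [ - 93, - 82, - 50,-23, - 50/13, - 48/13, - 24/11,-1, 0, 31/14, 67/11,98/13, 16.31, 59,90]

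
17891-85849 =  - 67958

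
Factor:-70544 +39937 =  - 30607 = -127^1*241^1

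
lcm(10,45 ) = 90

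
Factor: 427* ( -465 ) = -3^1  *5^1*7^1*31^1 * 61^1 = - 198555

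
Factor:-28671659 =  - 1307^1 * 21937^1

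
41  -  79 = -38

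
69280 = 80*866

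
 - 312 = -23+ - 289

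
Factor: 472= 2^3*59^1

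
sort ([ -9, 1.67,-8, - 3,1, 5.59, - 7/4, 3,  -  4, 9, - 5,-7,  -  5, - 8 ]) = [-9 , - 8, - 8,  -  7, -5, -5 ,-4, - 3, - 7/4,  1, 1.67, 3,  5.59 , 9 ] 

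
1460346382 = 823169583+637176799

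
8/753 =8/753 = 0.01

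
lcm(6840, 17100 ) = 34200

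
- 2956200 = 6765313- 9721513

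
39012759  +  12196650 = 51209409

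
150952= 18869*8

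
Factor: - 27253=-27253^1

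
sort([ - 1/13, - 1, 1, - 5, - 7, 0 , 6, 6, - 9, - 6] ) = [-9,  -  7, - 6, - 5, - 1,-1/13,0,1, 6, 6 ]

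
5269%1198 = 477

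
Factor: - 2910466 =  - 2^1*13^1*23^1*31^1*157^1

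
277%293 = 277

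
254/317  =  254/317 = 0.80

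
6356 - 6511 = -155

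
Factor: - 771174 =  - 2^1*3^3 *14281^1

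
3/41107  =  3/41107  =  0.00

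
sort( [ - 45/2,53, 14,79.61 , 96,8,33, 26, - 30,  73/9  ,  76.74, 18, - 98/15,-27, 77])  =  [ - 30, - 27, - 45/2, - 98/15, 8,73/9, 14, 18,26, 33,  53, 76.74,77,79.61, 96] 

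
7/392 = 1/56 =0.02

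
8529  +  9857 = 18386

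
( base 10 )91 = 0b1011011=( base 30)31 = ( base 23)3M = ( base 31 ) 2T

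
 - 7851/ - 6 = 2617/2=   1308.50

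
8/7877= 8/7877=   0.00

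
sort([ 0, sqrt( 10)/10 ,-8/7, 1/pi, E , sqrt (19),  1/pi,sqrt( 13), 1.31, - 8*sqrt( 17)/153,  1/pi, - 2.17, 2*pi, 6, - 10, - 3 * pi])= [-10, - 3*pi, - 2.17, - 8/7, - 8 * sqrt( 17)/153, 0,sqrt ( 10)/10, 1/pi, 1/pi, 1/pi, 1.31, E, sqrt ( 13), sqrt ( 19 ), 6, 2*pi]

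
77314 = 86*899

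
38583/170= 226 + 163/170 = 226.96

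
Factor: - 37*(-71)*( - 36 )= -2^2*3^2*37^1*71^1 = - 94572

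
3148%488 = 220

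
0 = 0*6098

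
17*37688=640696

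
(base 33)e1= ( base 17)1A4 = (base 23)k3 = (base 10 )463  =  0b111001111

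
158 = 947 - 789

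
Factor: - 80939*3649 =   -  295346411=   -  29^1 * 41^1*89^1 *2791^1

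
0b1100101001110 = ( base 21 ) eea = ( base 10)6478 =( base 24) b5m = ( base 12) 38BA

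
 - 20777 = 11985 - 32762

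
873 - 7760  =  -6887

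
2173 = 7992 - 5819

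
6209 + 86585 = 92794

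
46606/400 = 23303/200 =116.52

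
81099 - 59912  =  21187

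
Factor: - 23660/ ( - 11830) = 2 = 2^1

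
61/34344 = 61/34344 = 0.00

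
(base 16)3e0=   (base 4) 33200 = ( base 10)992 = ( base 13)5b4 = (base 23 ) 1K3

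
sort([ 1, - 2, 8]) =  [ - 2,  1, 8]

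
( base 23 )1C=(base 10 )35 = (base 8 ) 43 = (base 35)10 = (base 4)203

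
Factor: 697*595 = 414715 = 5^1*7^1*17^2 * 41^1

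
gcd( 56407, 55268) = 1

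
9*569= 5121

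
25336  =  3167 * 8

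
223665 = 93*2405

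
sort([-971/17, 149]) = [-971/17,149 ]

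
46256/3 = 15418 +2/3 = 15418.67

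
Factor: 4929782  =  2^1* 11^2*13^1 * 1567^1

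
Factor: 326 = 2^1*163^1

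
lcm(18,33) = 198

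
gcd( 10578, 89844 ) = 6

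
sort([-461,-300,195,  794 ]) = [-461, - 300 , 195,794]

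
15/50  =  3/10= 0.30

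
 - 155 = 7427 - 7582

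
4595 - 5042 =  - 447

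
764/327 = 2 + 110/327 = 2.34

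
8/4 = 2 = 2.00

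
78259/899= 78259/899 = 87.05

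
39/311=39/311 = 0.13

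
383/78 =4 + 71/78 = 4.91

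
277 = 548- 271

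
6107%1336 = 763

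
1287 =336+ 951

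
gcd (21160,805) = 115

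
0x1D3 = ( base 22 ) L5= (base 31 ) F2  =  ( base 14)255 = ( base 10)467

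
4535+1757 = 6292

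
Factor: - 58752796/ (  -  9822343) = 2^2 * 1321^1*11119^1*9822343^( - 1)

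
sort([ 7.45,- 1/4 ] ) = [ - 1/4,7.45] 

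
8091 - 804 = 7287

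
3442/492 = 6 + 245/246  =  7.00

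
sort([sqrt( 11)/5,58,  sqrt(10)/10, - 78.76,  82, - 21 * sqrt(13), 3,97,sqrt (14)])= [  -  78.76,  -  21*sqrt(13),sqrt( 10)/10, sqrt(11)/5, 3,sqrt( 14 ),58, 82,97] 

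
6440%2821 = 798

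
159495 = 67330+92165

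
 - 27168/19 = - 27168/19  =  - 1429.89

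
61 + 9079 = 9140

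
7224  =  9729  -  2505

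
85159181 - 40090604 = 45068577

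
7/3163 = 7/3163 = 0.00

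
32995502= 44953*734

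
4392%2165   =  62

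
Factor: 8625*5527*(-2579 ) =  - 3^1*5^3 * 23^1*2579^1 * 5527^1  =  - 122941897125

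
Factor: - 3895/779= - 5=- 5^1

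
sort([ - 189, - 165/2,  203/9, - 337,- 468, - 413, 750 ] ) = [ - 468  , - 413, - 337, - 189 , - 165/2, 203/9,750 ] 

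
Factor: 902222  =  2^1*67^1*6733^1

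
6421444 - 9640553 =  - 3219109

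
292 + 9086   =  9378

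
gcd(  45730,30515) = 85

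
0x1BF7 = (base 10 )7159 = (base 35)5TJ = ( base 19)10FF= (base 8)15767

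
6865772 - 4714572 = 2151200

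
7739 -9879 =  -  2140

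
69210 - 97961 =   -  28751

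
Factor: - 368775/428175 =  - 149^1*173^( - 1)  =  -149/173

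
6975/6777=1+ 22/753 =1.03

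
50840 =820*62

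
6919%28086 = 6919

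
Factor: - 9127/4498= -2^(-1 )*13^( - 1 )*173^( - 1)*9127^1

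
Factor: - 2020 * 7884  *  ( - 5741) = 91429328880 = 2^4*3^3 * 5^1*73^1*101^1*5741^1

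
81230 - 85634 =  - 4404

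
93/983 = 93/983 = 0.09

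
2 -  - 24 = 26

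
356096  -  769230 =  - 413134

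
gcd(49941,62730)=9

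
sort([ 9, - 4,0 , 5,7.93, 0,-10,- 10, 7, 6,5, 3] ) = [ - 10,-10, - 4,0, 0 , 3, 5,  5, 6,7, 7.93, 9]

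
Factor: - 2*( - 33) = 66= 2^1*3^1*11^1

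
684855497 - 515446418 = 169409079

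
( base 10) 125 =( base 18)6h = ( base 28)4d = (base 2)1111101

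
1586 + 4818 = 6404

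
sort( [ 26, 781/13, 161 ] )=[ 26,781/13,  161 ]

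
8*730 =5840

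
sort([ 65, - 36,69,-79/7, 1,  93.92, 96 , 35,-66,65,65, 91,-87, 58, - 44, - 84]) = [  -  87, - 84,-66, - 44,-36, - 79/7, 1,35, 58, 65, 65,  65 , 69 , 91, 93.92,96]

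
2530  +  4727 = 7257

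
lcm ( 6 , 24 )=24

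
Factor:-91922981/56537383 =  - 7^( - 1)*127^1*723803^1*8076769^( - 1)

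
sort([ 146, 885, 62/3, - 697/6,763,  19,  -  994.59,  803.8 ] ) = [ -994.59, - 697/6,19, 62/3, 146, 763, 803.8,  885]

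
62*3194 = 198028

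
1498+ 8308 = 9806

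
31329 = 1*31329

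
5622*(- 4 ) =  - 22488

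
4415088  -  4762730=-347642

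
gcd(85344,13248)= 96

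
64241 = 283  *227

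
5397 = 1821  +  3576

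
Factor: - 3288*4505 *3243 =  - 2^3 * 3^2 * 5^1 *17^1*23^1*47^1*53^1*137^1 = - 48036742920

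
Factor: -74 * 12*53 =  - 2^3 * 3^1* 37^1*53^1 = -47064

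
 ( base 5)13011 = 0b1111101110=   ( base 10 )1006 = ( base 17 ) 383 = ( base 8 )1756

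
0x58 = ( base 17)53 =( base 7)154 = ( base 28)34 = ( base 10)88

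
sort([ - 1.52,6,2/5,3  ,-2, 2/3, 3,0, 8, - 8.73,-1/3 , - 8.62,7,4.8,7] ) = [ - 8.73, - 8.62, - 2, - 1.52,-1/3,0,2/5 , 2/3,3,3 , 4.8 , 6,7, 7,8 ] 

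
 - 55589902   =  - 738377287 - -682787385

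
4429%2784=1645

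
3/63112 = 3/63112 = 0.00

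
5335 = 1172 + 4163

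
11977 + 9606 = 21583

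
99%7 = 1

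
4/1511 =4/1511=0.00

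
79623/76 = 79623/76 = 1047.67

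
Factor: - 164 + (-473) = -637 = -7^2 * 13^1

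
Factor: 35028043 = 35028043^1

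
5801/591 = 9 + 482/591 = 9.82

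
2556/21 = 121+5/7 = 121.71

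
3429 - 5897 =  - 2468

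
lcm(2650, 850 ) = 45050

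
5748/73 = 5748/73 = 78.74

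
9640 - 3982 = 5658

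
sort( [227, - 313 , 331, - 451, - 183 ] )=[ -451, - 313, - 183, 227,331]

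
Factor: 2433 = 3^1*811^1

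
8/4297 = 8/4297 = 0.00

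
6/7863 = 2/2621 = 0.00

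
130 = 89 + 41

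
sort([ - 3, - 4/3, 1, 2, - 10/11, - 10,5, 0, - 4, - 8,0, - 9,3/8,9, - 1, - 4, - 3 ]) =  [- 10  , - 9,  -  8,-4 ,-4,- 3, - 3 , - 4/3, - 1, - 10/11, 0,0, 3/8,1, 2, 5,9 ]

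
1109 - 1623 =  - 514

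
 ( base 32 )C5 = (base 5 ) 3024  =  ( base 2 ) 110000101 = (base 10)389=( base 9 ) 472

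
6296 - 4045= 2251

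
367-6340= -5973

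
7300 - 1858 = 5442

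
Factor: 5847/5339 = 3^1*19^( - 1 )*281^( - 1)*1949^1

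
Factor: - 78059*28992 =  - 2^6*3^1 * 151^1*78059^1 = - 2263086528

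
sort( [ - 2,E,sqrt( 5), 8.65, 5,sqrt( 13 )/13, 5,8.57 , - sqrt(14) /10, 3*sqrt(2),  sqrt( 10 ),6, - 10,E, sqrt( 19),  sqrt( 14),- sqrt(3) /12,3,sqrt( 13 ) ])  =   [ - 10, - 2, - sqrt( 14 ) /10, - sqrt( 3)/12, sqrt ( 13 ) /13,sqrt(5 ), E, E, 3, sqrt( 10), sqrt( 13 ), sqrt( 14),3*sqrt( 2), sqrt( 19 ), 5,5, 6, 8.57 , 8.65] 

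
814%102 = 100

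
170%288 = 170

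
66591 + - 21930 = 44661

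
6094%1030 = 944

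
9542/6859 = 1 + 2683/6859 = 1.39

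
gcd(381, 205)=1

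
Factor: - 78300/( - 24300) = 29/9 = 3^(  -  2)*29^1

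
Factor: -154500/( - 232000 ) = 309/464 = 2^( - 4 )*3^1*29^( - 1)*103^1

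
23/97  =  23/97 = 0.24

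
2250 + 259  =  2509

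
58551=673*87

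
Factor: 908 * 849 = 2^2*3^1 * 227^1*283^1 = 770892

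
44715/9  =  14905/3 = 4968.33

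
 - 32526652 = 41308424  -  73835076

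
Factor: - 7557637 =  - 43^1*175759^1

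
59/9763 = 59/9763= 0.01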